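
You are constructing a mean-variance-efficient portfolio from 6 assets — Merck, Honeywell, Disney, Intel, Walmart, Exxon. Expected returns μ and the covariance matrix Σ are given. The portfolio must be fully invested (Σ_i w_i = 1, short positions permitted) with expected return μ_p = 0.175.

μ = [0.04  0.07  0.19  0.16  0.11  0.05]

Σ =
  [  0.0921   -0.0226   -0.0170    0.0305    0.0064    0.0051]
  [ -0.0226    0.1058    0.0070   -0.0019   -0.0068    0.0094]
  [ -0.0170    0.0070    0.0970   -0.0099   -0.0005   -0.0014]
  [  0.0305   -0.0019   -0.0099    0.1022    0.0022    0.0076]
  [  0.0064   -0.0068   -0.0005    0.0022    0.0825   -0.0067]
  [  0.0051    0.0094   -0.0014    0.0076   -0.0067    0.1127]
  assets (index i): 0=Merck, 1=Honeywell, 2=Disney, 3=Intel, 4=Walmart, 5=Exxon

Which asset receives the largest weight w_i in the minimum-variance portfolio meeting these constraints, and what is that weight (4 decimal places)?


Disney (0.4708)

x=Σ⁻¹μ = [0.3430  0.6767  2.1485  1.6271  1.3622  0.3696]
y=Σ⁻¹𝟙 = [12.4917  11.5294  12.5211  6.6316  12.6354  7.8057]
a=μᵀx=0.897946  b=𝟙ᵀx=6.526979  c=𝟙ᵀy=63.614959  D=ac−b²=14.521367
λ₁=(c·0.175−b)/D = (63.614959·0.175−6.526979)/14.521367 = 0.317163
λ₂=(a−b·0.175)/D = (0.897946−6.526979·0.175)/14.521367 = -0.016822
w* = 0.317163·x + -0.016822·y:
  w_0 = 0.317163·0.3430 + -0.016822·12.4917 = -0.1014  (Merck)
  w_1 = 0.317163·0.6767 + -0.016822·11.5294 = 0.0207  (Honeywell)
  w_2 = 0.317163·2.1485 + -0.016822·12.5211 = 0.4708  (Disney)
  w_3 = 0.317163·1.6271 + -0.016822·6.6316 = 0.4045  (Intel)
  w_4 = 0.317163·1.3622 + -0.016822·12.6354 = 0.2195  (Walmart)
  w_5 = 0.317163·0.3696 + -0.016822·7.8057 = -0.0141  (Exxon)
Σw_i=1.0000  μᵀw=0.1750
σ²=wᵀΣw=λ₁·μ_p+λ₂ = 0.317163·0.175 + -0.016822 = 0.038682 ≈ 0.0387


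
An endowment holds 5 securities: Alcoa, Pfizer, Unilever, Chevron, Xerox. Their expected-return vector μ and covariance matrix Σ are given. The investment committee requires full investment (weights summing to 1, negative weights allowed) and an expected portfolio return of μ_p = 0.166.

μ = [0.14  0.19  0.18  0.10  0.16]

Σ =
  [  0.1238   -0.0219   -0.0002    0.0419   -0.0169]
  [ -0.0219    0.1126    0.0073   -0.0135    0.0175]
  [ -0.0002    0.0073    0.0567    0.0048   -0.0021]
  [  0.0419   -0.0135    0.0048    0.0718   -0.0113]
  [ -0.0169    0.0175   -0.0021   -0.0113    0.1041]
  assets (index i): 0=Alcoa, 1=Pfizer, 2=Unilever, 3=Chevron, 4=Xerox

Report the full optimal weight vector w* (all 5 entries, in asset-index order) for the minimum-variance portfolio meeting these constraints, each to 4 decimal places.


0.1652  0.2014  0.3723  0.0698  0.1912

u=Σ⁻¹μ = [1.3094  1.6144  2.9482  0.9941  1.6455]
v=Σ⁻¹𝟙 = [7.0690  8.9913  15.8790  12.1438  10.8808]
a=μᵀu=1.383407  b=𝟙ᵀu=8.511531  c=𝟙ᵀv=54.963878  D=ac−b²=3.591276
λ₁=(c·0.166−b)/D = (54.963878·0.166−8.511531)/3.591276 = 0.170545
λ₂=(a−b·0.166)/D = (1.383407−8.511531·0.166)/3.591276 = -0.008216
w* = 0.170545·u + -0.008216·v:
  w_0 = 0.170545·1.3094 + -0.008216·7.0690 = 0.1652  (Alcoa)
  w_1 = 0.170545·1.6144 + -0.008216·8.9913 = 0.2014  (Pfizer)
  w_2 = 0.170545·2.9482 + -0.008216·15.8790 = 0.3723  (Unilever)
  w_3 = 0.170545·0.9941 + -0.008216·12.1438 = 0.0698  (Chevron)
  w_4 = 0.170545·1.6455 + -0.008216·10.8808 = 0.1912  (Xerox)
Σw_i=1.0000  μᵀw=0.1660
σ²=wᵀΣw=λ₁·μ_p+λ₂ = 0.170545·0.166 + -0.008216 = 0.020094 ≈ 0.0201


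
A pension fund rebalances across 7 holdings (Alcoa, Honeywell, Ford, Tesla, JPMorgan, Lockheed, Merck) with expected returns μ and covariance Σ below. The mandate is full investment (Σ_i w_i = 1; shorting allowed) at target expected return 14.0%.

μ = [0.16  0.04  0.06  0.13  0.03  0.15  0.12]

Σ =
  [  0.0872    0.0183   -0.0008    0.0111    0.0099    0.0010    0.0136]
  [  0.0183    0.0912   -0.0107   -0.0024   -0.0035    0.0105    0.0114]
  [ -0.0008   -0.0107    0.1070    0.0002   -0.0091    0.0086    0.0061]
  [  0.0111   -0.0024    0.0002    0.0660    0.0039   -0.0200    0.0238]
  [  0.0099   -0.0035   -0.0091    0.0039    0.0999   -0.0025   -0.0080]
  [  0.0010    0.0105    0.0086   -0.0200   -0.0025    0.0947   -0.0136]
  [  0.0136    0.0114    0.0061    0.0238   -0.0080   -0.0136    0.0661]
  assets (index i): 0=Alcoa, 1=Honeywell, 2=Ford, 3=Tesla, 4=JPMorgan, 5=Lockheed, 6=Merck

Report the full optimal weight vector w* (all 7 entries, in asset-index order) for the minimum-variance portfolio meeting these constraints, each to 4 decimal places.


x=Σ⁻¹μ = [1.3659  -0.1504  0.3272  1.8919  0.2757  2.1537  1.3254]
y=Σ⁻¹𝟙 = [4.7268  9.0474  9.5295  14.1916  11.3714  13.4834  10.7569]
a=μᵀx=0.968474  b=𝟙ᵀx=7.189336  c=𝟙ᵀy=73.106965  D=ac−b²=19.115655
λ₁=(c·0.140−b)/D = (73.106965·0.140−7.189336)/19.115655 = 0.159327
λ₂=(a−b·0.140)/D = (0.968474−7.189336·0.140)/19.115655 = -0.001990
w* = 0.159327·x + -0.001990·y:
  w_0 = 0.159327·1.3659 + -0.001990·4.7268 = 0.2082  (Alcoa)
  w_1 = 0.159327·-0.1504 + -0.001990·9.0474 = -0.0420  (Honeywell)
  w_2 = 0.159327·0.3272 + -0.001990·9.5295 = 0.0332  (Ford)
  w_3 = 0.159327·1.8919 + -0.001990·14.1916 = 0.2732  (Tesla)
  w_4 = 0.159327·0.2757 + -0.001990·11.3714 = 0.0213  (JPMorgan)
  w_5 = 0.159327·2.1537 + -0.001990·13.4834 = 0.3163  (Lockheed)
  w_6 = 0.159327·1.3254 + -0.001990·10.7569 = 0.1898  (Merck)
Σw_i=1.0000  μᵀw=0.1400
σ²=wᵀΣw=λ₁·μ_p+λ₂ = 0.159327·0.140 + -0.001990 = 0.020316 ≈ 0.0203

0.2082  -0.0420  0.0332  0.2732  0.0213  0.3163  0.1898


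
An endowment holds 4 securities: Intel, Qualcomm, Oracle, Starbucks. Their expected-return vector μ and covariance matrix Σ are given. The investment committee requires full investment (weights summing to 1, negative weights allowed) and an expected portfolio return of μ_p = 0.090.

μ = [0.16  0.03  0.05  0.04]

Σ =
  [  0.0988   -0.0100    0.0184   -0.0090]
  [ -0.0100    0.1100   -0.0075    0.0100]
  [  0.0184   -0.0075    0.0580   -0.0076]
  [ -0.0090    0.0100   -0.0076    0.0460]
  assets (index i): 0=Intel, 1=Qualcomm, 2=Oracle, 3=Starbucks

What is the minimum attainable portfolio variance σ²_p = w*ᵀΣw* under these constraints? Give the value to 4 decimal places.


0.0231

p=Σ⁻¹μ = [1.6649  0.3509  0.5375  1.2078]
q=Σ⁻¹𝟙 = [9.8375  8.9968  18.5295  24.7694]
a=μᵀp=0.352097  b=𝟙ᵀp=3.761167  c=𝟙ᵀq=62.133363  D=ac−b²=7.730582
λ₁=(c·0.090−b)/D = (62.133363·0.090−3.761167)/7.730582 = 0.236830
λ₂=(a−b·0.090)/D = (0.352097−3.761167·0.090)/7.730582 = 0.001758
w* = 0.236830·p + 0.001758·q:
  w_0 = 0.236830·1.6649 + 0.001758·9.8375 = 0.4116  (Intel)
  w_1 = 0.236830·0.3509 + 0.001758·8.9968 = 0.0989  (Qualcomm)
  w_2 = 0.236830·0.5375 + 0.001758·18.5295 = 0.1599  (Oracle)
  w_3 = 0.236830·1.2078 + 0.001758·24.7694 = 0.3296  (Starbucks)
Σw_i=1.0000  μᵀw=0.0900
σ²=wᵀΣw=λ₁·μ_p+λ₂ = 0.236830·0.090 + 0.001758 = 0.023073 ≈ 0.0231


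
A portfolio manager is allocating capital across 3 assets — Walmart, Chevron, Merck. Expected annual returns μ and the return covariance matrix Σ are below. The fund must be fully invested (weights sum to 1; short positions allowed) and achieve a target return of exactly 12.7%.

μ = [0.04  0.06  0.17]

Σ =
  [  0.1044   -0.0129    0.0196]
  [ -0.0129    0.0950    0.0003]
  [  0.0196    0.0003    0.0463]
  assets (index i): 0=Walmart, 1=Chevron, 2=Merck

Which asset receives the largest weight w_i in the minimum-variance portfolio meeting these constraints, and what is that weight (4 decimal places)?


Merck (0.6302)

g=Σ⁻¹μ = [-0.2533  0.5853  3.7751]
h=Σ⁻¹𝟙 = [7.5588  11.4948  18.3240]
a=μᵀg=0.666758  b=𝟙ᵀg=4.107117  c=𝟙ᵀh=37.377575  D=ac−b²=8.053373
λ₁=(c·0.127−b)/D = (37.377575·0.127−4.107117)/8.053373 = 0.079449
λ₂=(a−b·0.127)/D = (0.666758−4.107117·0.127)/8.053373 = 0.018024
w* = 0.079449·g + 0.018024·h:
  w_0 = 0.079449·-0.2533 + 0.018024·7.5588 = 0.1161  (Walmart)
  w_1 = 0.079449·0.5853 + 0.018024·11.4948 = 0.2537  (Chevron)
  w_2 = 0.079449·3.7751 + 0.018024·18.3240 = 0.6302  (Merck)
Σw_i=1.0000  μᵀw=0.1270
σ²=wᵀΣw=λ₁·μ_p+λ₂ = 0.079449·0.127 + 0.018024 = 0.028114 ≈ 0.0281


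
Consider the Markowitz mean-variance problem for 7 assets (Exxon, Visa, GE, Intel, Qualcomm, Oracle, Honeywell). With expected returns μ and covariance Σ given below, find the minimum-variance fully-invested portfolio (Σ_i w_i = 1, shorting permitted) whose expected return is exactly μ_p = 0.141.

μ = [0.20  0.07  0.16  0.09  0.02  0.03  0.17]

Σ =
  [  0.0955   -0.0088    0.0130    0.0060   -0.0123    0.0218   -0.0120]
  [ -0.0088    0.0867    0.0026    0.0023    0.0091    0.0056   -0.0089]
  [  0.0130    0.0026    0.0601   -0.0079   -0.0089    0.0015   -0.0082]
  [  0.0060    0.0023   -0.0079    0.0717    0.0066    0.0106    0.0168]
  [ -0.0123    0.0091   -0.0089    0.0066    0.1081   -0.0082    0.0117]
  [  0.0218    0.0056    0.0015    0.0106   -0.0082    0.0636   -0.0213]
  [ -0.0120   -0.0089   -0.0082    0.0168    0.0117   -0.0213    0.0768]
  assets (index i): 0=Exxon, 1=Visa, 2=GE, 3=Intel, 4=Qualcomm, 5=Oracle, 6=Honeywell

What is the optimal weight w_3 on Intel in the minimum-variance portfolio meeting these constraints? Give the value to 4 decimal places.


0.0571

u=Σ⁻¹μ = [2.0885  1.1704  2.6550  0.5476  0.2294  0.5155  2.9472]
v=Σ⁻¹𝟙 = [8.0782  11.4478  18.9484  6.7906  9.5971  18.2151  19.7372]
a=μᵀu=1.494790  b=𝟙ᵀu=10.153610  c=𝟙ᵀv=92.814512  D=ac−b²=35.642382
λ₁=(c·0.141−b)/D = (92.814512·0.141−10.153610)/35.642382 = 0.082296
λ₂=(a−b·0.141)/D = (1.494790−10.153610·0.141)/35.642382 = 0.001771
w* = 0.082296·u + 0.001771·v:
  w_0 = 0.082296·2.0885 + 0.001771·8.0782 = 0.1862  (Exxon)
  w_1 = 0.082296·1.1704 + 0.001771·11.4478 = 0.1166  (Visa)
  w_2 = 0.082296·2.6550 + 0.001771·18.9484 = 0.2521  (GE)
  w_3 = 0.082296·0.5476 + 0.001771·6.7906 = 0.0571  (Intel)
  w_4 = 0.082296·0.2294 + 0.001771·9.5971 = 0.0359  (Qualcomm)
  w_5 = 0.082296·0.5155 + 0.001771·18.2151 = 0.0747  (Oracle)
  w_6 = 0.082296·2.9472 + 0.001771·19.7372 = 0.2775  (Honeywell)
Σw_i=1.0000  μᵀw=0.1410
σ²=wᵀΣw=λ₁·μ_p+λ₂ = 0.082296·0.141 + 0.001771 = 0.013375 ≈ 0.0134


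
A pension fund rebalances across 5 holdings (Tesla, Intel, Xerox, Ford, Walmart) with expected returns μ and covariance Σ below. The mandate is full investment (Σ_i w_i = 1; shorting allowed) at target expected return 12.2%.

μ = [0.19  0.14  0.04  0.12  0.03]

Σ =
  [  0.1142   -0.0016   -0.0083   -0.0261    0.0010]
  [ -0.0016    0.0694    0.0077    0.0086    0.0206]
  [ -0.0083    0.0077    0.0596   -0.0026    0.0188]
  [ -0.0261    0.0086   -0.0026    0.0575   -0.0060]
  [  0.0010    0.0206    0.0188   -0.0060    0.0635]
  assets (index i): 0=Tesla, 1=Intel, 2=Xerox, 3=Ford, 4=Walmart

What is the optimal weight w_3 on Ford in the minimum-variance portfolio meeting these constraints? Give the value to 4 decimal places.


p=Σ⁻¹μ = [2.4393  1.6255  0.9613  2.9845  -0.0959]
q=Σ⁻¹𝟙 = [15.6997  6.5806  15.7175  25.4037  11.1130]
a=μᵀp=1.084763  b=𝟙ᵀp=7.914767  c=𝟙ᵀq=74.514496  D=ac−b²=18.187034
λ₁=(c·0.122−b)/D = (74.514496·0.122−7.914767)/18.187034 = 0.064662
λ₂=(a−b·0.122)/D = (1.084763−7.914767·0.122)/18.187034 = 0.006552
w* = 0.064662·p + 0.006552·q:
  w_0 = 0.064662·2.4393 + 0.006552·15.6997 = 0.2606  (Tesla)
  w_1 = 0.064662·1.6255 + 0.006552·6.5806 = 0.1482  (Intel)
  w_2 = 0.064662·0.9613 + 0.006552·15.7175 = 0.1651  (Xerox)
  w_3 = 0.064662·2.9845 + 0.006552·25.4037 = 0.3594  (Ford)
  w_4 = 0.064662·-0.0959 + 0.006552·11.1130 = 0.0666  (Walmart)
Σw_i=1.0000  μᵀw=0.1220
σ²=wᵀΣw=λ₁·μ_p+λ₂ = 0.064662·0.122 + 0.006552 = 0.014441 ≈ 0.0144

0.3594


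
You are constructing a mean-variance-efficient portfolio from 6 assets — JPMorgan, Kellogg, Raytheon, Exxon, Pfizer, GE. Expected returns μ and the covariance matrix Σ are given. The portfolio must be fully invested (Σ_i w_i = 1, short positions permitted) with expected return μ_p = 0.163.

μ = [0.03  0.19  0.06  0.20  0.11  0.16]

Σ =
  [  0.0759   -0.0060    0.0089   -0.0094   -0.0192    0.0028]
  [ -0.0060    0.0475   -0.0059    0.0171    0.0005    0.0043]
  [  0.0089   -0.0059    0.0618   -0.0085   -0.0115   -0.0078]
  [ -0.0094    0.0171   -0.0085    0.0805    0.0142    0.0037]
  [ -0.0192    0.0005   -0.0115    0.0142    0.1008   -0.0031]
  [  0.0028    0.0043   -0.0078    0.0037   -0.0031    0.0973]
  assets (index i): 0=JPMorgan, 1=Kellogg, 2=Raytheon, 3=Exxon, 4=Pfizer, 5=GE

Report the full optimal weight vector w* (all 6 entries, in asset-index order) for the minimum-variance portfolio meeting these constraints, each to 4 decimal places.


0.0085  0.4056  0.1227  0.2097  0.0837  0.1698

u=Σ⁻¹μ = [0.9374  3.5670  1.8507  1.7353  1.2675  1.5825]
v=Σ⁻¹𝟙 = [16.7812  21.4299  21.0886  9.0134  14.4747  10.6565]
a=μᵀu=1.556579  b=𝟙ᵀu=10.940365  c=𝟙ᵀv=93.444280  D=ac−b²=25.761774
λ₁=(c·0.163−b)/D = (93.444280·0.163−10.940365)/25.761774 = 0.166567
λ₂=(a−b·0.163)/D = (1.556579−10.940365·0.163)/25.761774 = -0.008800
w* = 0.166567·u + -0.008800·v:
  w_0 = 0.166567·0.9374 + -0.008800·16.7812 = 0.0085  (JPMorgan)
  w_1 = 0.166567·3.5670 + -0.008800·21.4299 = 0.4056  (Kellogg)
  w_2 = 0.166567·1.8507 + -0.008800·21.0886 = 0.1227  (Raytheon)
  w_3 = 0.166567·1.7353 + -0.008800·9.0134 = 0.2097  (Exxon)
  w_4 = 0.166567·1.2675 + -0.008800·14.4747 = 0.0837  (Pfizer)
  w_5 = 0.166567·1.5825 + -0.008800·10.6565 = 0.1698  (GE)
Σw_i=1.0000  μᵀw=0.1630
σ²=wᵀΣw=λ₁·μ_p+λ₂ = 0.166567·0.163 + -0.008800 = 0.018350 ≈ 0.0184


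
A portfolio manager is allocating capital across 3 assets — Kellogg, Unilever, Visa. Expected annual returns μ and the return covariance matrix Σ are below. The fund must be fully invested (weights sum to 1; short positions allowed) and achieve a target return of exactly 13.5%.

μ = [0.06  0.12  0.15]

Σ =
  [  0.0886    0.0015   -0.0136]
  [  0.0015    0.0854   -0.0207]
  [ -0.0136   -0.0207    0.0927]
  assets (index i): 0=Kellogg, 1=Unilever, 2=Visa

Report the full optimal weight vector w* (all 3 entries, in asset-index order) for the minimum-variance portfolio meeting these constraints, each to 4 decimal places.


x=Σ⁻¹μ = [0.9810  1.9189  2.1905]
y=Σ⁻¹𝟙 = [13.5140  15.4012  16.2092]
a=μᵀx=0.617702  b=𝟙ᵀx=5.090366  c=𝟙ᵀy=45.124432  D=ac−b²=1.961637
λ₁=(c·0.135−b)/D = (45.124432·0.135−5.090366)/1.961637 = 0.510508
λ₂=(a−b·0.135)/D = (0.617702−5.090366·0.135)/1.961637 = -0.035428
w* = 0.510508·x + -0.035428·y:
  w_0 = 0.510508·0.9810 + -0.035428·13.5140 = 0.0220  (Kellogg)
  w_1 = 0.510508·1.9189 + -0.035428·15.4012 = 0.4340  (Unilever)
  w_2 = 0.510508·2.1905 + -0.035428·16.2092 = 0.5440  (Visa)
Σw_i=1.0000  μᵀw=0.1350
σ²=wᵀΣw=λ₁·μ_p+λ₂ = 0.510508·0.135 + -0.035428 = 0.033490 ≈ 0.0335

0.0220  0.4340  0.5440


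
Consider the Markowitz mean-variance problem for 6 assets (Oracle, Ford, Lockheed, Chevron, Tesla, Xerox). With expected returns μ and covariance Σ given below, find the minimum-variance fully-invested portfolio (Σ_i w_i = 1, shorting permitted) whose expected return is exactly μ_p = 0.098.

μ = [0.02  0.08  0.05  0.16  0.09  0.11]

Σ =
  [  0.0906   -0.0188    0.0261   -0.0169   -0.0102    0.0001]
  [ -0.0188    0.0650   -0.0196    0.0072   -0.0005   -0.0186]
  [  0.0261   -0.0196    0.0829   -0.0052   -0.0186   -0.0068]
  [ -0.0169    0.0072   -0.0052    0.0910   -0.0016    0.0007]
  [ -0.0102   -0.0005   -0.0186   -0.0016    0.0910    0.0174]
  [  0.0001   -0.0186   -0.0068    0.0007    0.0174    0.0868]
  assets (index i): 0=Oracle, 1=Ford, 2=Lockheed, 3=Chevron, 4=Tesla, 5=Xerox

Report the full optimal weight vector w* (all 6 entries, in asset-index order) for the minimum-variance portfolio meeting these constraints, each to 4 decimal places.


0.0621  0.2333  0.1483  0.2391  0.1232  0.1939

u=Σ⁻¹μ = [0.7254  2.1156  1.3633  1.8103  1.0876  1.5940]
v=Σ⁻¹𝟙 = [15.4275  29.0483  19.3415  12.7802  13.9301  16.3473]
a=μᵀu=0.814798  b=𝟙ᵀu=8.696232  c=𝟙ᵀv=106.874882  D=ac−b²=11.457008
λ₁=(c·0.098−b)/D = (106.874882·0.098−8.696232)/11.457008 = 0.155146
λ₂=(a−b·0.098)/D = (0.814798−8.696232·0.098)/11.457008 = -0.003267
w* = 0.155146·u + -0.003267·v:
  w_0 = 0.155146·0.7254 + -0.003267·15.4275 = 0.0621  (Oracle)
  w_1 = 0.155146·2.1156 + -0.003267·29.0483 = 0.2333  (Ford)
  w_2 = 0.155146·1.3633 + -0.003267·19.3415 = 0.1483  (Lockheed)
  w_3 = 0.155146·1.8103 + -0.003267·12.7802 = 0.2391  (Chevron)
  w_4 = 0.155146·1.0876 + -0.003267·13.9301 = 0.1232  (Tesla)
  w_5 = 0.155146·1.5940 + -0.003267·16.3473 = 0.1939  (Xerox)
Σw_i=1.0000  μᵀw=0.0980
σ²=wᵀΣw=λ₁·μ_p+λ₂ = 0.155146·0.098 + -0.003267 = 0.011937 ≈ 0.0119


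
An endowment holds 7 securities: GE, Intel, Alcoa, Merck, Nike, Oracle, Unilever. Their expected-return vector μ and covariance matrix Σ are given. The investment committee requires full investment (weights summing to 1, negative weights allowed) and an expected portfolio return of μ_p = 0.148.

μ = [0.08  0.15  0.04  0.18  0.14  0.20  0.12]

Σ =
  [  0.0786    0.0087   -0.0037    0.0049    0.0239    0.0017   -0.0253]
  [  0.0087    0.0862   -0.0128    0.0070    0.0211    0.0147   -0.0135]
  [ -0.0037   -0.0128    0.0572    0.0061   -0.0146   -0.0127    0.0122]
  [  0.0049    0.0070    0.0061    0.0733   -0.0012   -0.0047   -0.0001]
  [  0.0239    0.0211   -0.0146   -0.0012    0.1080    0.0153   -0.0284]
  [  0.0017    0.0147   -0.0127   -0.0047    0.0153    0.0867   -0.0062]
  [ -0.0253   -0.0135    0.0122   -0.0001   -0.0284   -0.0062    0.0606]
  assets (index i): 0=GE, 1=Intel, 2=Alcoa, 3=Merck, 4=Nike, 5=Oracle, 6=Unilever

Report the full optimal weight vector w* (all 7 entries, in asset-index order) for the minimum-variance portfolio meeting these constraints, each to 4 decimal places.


0.0847  0.1002  0.0256  0.2065  0.1133  0.1972  0.2726

u=Σ⁻¹μ = [1.4301  1.3579  0.9695  2.3274  1.4977  2.3118  3.6268]
v=Σ⁻¹𝟙 = [17.2128  11.3925  19.6248  10.8202  11.8621  12.7176  29.1530]
a=μᵀu=1.883050  b=𝟙ᵀu=13.521110  c=𝟙ᵀv=112.783091  D=ac−b²=29.555751
λ₁=(c·0.148−b)/D = (112.783091·0.148−13.521110)/29.555751 = 0.107282
λ₂=(a−b·0.148)/D = (1.883050−13.521110·0.148)/29.555751 = -0.003995
w* = 0.107282·u + -0.003995·v:
  w_0 = 0.107282·1.4301 + -0.003995·17.2128 = 0.0847  (GE)
  w_1 = 0.107282·1.3579 + -0.003995·11.3925 = 0.1002  (Intel)
  w_2 = 0.107282·0.9695 + -0.003995·19.6248 = 0.0256  (Alcoa)
  w_3 = 0.107282·2.3274 + -0.003995·10.8202 = 0.2065  (Merck)
  w_4 = 0.107282·1.4977 + -0.003995·11.8621 = 0.1133  (Nike)
  w_5 = 0.107282·2.3118 + -0.003995·12.7176 = 0.1972  (Oracle)
  w_6 = 0.107282·3.6268 + -0.003995·29.1530 = 0.2726  (Unilever)
Σw_i=1.0000  μᵀw=0.1480
σ²=wᵀΣw=λ₁·μ_p+λ₂ = 0.107282·0.148 + -0.003995 = 0.011883 ≈ 0.0119


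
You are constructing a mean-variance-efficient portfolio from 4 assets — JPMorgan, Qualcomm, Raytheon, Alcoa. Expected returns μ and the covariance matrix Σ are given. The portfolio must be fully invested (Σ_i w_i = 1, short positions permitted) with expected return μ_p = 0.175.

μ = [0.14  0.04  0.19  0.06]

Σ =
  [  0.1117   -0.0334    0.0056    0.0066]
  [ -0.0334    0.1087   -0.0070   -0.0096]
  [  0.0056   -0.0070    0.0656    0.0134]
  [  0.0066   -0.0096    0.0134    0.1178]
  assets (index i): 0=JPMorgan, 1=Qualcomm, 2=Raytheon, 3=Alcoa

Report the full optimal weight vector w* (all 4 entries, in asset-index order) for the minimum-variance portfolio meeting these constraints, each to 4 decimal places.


0.2630  0.0763  0.7345  -0.0738

u=Σ⁻¹μ = [1.3978  0.9974  2.8449  0.1887]
v=Σ⁻¹𝟙 = [12.1377  14.4976  14.2494  7.3695]
a=μᵀu=0.787439  b=𝟙ᵀu=5.428746  c=𝟙ᵀv=48.254281  D=ac−b²=8.526016
λ₁=(c·0.175−b)/D = (48.254281·0.175−5.428746)/8.526016 = 0.353712
λ₂=(a−b·0.175)/D = (0.787439−5.428746·0.175)/8.526016 = -0.019070
w* = 0.353712·u + -0.019070·v:
  w_0 = 0.353712·1.3978 + -0.019070·12.1377 = 0.2630  (JPMorgan)
  w_1 = 0.353712·0.9974 + -0.019070·14.4976 = 0.0763  (Qualcomm)
  w_2 = 0.353712·2.8449 + -0.019070·14.2494 = 0.7345  (Raytheon)
  w_3 = 0.353712·0.1887 + -0.019070·7.3695 = -0.0738  (Alcoa)
Σw_i=1.0000  μᵀw=0.1750
σ²=wᵀΣw=λ₁·μ_p+λ₂ = 0.353712·0.175 + -0.019070 = 0.042830 ≈ 0.0428


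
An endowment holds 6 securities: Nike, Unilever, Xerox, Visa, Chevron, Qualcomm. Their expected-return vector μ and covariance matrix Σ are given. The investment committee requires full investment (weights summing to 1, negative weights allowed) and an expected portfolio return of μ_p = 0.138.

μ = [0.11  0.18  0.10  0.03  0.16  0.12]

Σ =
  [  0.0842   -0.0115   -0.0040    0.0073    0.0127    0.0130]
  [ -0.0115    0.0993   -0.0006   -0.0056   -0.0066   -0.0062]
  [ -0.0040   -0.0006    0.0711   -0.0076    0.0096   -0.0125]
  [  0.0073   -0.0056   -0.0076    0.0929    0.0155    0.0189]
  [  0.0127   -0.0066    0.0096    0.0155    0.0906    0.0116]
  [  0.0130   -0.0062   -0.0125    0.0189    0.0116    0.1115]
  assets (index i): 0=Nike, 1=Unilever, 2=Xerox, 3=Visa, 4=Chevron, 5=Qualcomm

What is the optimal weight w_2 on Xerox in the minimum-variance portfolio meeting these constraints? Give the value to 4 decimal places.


0.2031

g=Σ⁻¹μ = [1.2858  2.1337  1.4896  0.0158  1.4451  1.0589]
h=Σ⁻¹𝟙 = [11.4716  12.9235  16.4107  9.3587  6.0095  7.9779]
a=μᵀg=1.033206  b=𝟙ᵀg=7.428809  c=𝟙ᵀh=64.151905  D=ac−b²=11.094936
λ₁=(c·0.138−b)/D = (64.151905·0.138−7.428809)/11.094936 = 0.128361
λ₂=(a−b·0.138)/D = (1.033206−7.428809·0.138)/11.094936 = 0.000724
w* = 0.128361·g + 0.000724·h:
  w_0 = 0.128361·1.2858 + 0.000724·11.4716 = 0.1733  (Nike)
  w_1 = 0.128361·2.1337 + 0.000724·12.9235 = 0.2832  (Unilever)
  w_2 = 0.128361·1.4896 + 0.000724·16.4107 = 0.2031  (Xerox)
  w_3 = 0.128361·0.0158 + 0.000724·9.3587 = 0.0088  (Visa)
  w_4 = 0.128361·1.4451 + 0.000724·6.0095 = 0.1898  (Chevron)
  w_5 = 0.128361·1.0589 + 0.000724·7.9779 = 0.1417  (Qualcomm)
Σw_i=1.0000  μᵀw=0.1380
σ²=wᵀΣw=λ₁·μ_p+λ₂ = 0.128361·0.138 + 0.000724 = 0.018438 ≈ 0.0184


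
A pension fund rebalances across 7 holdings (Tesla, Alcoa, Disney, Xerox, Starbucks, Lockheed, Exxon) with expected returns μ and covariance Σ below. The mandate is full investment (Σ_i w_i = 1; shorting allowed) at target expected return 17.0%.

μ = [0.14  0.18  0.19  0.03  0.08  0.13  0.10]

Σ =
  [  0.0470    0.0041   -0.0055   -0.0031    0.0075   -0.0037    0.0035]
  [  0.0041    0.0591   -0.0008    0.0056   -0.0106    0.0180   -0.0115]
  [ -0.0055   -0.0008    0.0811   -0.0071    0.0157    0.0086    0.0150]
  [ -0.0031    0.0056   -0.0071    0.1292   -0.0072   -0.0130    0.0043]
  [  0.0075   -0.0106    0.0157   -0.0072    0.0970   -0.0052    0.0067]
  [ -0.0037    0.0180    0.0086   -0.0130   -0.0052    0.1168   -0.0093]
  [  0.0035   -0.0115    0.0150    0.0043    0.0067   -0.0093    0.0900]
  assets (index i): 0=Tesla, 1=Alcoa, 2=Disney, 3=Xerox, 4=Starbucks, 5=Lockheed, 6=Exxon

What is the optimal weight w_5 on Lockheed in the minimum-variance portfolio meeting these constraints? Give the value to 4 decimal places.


0.0397

g=Σ⁻¹μ = [2.9037  2.9116  2.2270  0.3695  0.5548  0.7391  1.0165]
h=Σ⁻¹𝟙 = [20.0487  15.9862  10.0436  9.0798  9.2763  8.2475  10.4281]
a=μᵀg=1.606923  b=𝟙ᵀg=10.722094  c=𝟙ᵀh=83.110075  D=ac−b²=18.588224
λ₁=(c·0.170−b)/D = (83.110075·0.170−10.722094)/18.588224 = 0.183268
λ₂=(a−b·0.170)/D = (1.606923−10.722094·0.170)/18.588224 = -0.011611
w* = 0.183268·g + -0.011611·h:
  w_0 = 0.183268·2.9037 + -0.011611·20.0487 = 0.2994  (Tesla)
  w_1 = 0.183268·2.9116 + -0.011611·15.9862 = 0.3480  (Alcoa)
  w_2 = 0.183268·2.2270 + -0.011611·10.0436 = 0.2915  (Disney)
  w_3 = 0.183268·0.3695 + -0.011611·9.0798 = -0.0377  (Xerox)
  w_4 = 0.183268·0.5548 + -0.011611·9.2763 = -0.0060  (Starbucks)
  w_5 = 0.183268·0.7391 + -0.011611·8.2475 = 0.0397  (Lockheed)
  w_6 = 0.183268·1.0165 + -0.011611·10.4281 = 0.0652  (Exxon)
Σw_i=1.0000  μᵀw=0.1700
σ²=wᵀΣw=λ₁·μ_p+λ₂ = 0.183268·0.170 + -0.011611 = 0.019544 ≈ 0.0195


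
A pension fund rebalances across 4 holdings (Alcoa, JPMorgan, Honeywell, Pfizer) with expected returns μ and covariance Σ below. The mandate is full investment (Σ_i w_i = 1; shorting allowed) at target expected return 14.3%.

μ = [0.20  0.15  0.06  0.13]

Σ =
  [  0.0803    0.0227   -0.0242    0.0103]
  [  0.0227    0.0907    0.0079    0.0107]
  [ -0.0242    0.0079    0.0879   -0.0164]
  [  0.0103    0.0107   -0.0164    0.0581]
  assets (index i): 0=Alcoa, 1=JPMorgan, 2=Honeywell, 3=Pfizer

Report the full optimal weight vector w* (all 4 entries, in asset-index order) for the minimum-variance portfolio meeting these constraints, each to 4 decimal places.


p=Σ⁻¹μ = [2.5661  0.6052  1.7380  2.1617]
q=Σ⁻¹𝟙 = [14.6364  3.4631  18.6872  19.2541]
a=μᵀp=0.989300  b=𝟙ᵀp=7.071007  c=𝟙ᵀq=56.040803  D=ac−b²=5.441999
λ₁=(c·0.143−b)/D = (56.040803·0.143−7.071007)/5.441999 = 0.173250
λ₂=(a−b·0.143)/D = (0.989300−7.071007·0.143)/5.441999 = -0.004016
w* = 0.173250·p + -0.004016·q:
  w_0 = 0.173250·2.5661 + -0.004016·14.6364 = 0.3858  (Alcoa)
  w_1 = 0.173250·0.6052 + -0.004016·3.4631 = 0.0909  (JPMorgan)
  w_2 = 0.173250·1.7380 + -0.004016·18.6872 = 0.2261  (Honeywell)
  w_3 = 0.173250·2.1617 + -0.004016·19.2541 = 0.2972  (Pfizer)
Σw_i=1.0000  μᵀw=0.1430
σ²=wᵀΣw=λ₁·μ_p+λ₂ = 0.173250·0.143 + -0.004016 = 0.020759 ≈ 0.0208

0.3858  0.0909  0.2261  0.2972


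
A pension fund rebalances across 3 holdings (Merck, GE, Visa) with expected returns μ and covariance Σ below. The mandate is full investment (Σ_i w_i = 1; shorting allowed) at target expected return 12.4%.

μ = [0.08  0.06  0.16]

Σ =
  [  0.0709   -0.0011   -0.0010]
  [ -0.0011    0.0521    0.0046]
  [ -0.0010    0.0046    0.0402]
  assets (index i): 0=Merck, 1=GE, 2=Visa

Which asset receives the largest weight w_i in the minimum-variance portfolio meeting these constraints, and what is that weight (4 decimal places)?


Visa (0.5964)

p=Σ⁻¹μ = [1.1965  0.8313  3.9147]
q=Σ⁻¹𝟙 = [14.7030  17.4520  23.2444]
a=μᵀp=0.771951  b=𝟙ᵀp=5.942458  c=𝟙ᵀq=55.399356  D=ac−b²=7.452783
λ₁=(c·0.124−b)/D = (55.399356·0.124−5.942458)/7.452783 = 0.124391
λ₂=(a−b·0.124)/D = (0.771951−5.942458·0.124)/7.452783 = 0.004708
w* = 0.124391·p + 0.004708·q:
  w_0 = 0.124391·1.1965 + 0.004708·14.7030 = 0.2180  (Merck)
  w_1 = 0.124391·0.8313 + 0.004708·17.4520 = 0.1856  (GE)
  w_2 = 0.124391·3.9147 + 0.004708·23.2444 = 0.5964  (Visa)
Σw_i=1.0000  μᵀw=0.1240
σ²=wᵀΣw=λ₁·μ_p+λ₂ = 0.124391·0.124 + 0.004708 = 0.020132 ≈ 0.0201


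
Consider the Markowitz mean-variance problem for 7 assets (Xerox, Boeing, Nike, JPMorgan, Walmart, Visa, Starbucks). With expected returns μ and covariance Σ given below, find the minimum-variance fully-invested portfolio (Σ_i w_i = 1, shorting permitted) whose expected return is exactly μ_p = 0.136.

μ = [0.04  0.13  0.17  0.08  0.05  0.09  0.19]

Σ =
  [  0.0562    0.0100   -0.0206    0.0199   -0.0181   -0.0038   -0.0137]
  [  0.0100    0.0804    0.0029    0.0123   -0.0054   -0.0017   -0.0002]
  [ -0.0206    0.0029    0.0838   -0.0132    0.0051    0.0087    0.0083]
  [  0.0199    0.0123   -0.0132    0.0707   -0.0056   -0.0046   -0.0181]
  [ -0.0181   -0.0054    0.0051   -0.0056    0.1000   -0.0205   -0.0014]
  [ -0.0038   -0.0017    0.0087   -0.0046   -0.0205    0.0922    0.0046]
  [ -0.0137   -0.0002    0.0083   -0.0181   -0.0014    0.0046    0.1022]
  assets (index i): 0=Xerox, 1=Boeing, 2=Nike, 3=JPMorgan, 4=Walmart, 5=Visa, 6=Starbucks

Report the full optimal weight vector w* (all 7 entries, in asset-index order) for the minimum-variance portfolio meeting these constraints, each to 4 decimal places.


0.0711  0.1434  0.2609  0.1594  0.0382  0.0661  0.2607

p=Σ⁻¹μ = [1.7279  1.1815  2.2687  1.5713  1.0984  1.0702  2.1539]
q=Σ⁻¹𝟙 = [28.0127  7.7910  16.6960  14.1139  18.6446  14.7053  14.2923]
a=μᵀp=1.294590  b=𝟙ᵀp=11.072000  c=𝟙ᵀq=114.255668  D=ac−b²=25.325087
λ₁=(c·0.136−b)/D = (114.255668·0.136−11.072000)/25.325087 = 0.176377
λ₂=(a−b·0.136)/D = (1.294590−11.072000·0.136)/25.325087 = -0.008340
w* = 0.176377·p + -0.008340·q:
  w_0 = 0.176377·1.7279 + -0.008340·28.0127 = 0.0711  (Xerox)
  w_1 = 0.176377·1.1815 + -0.008340·7.7910 = 0.1434  (Boeing)
  w_2 = 0.176377·2.2687 + -0.008340·16.6960 = 0.2609  (Nike)
  w_3 = 0.176377·1.5713 + -0.008340·14.1139 = 0.1594  (JPMorgan)
  w_4 = 0.176377·1.0984 + -0.008340·18.6446 = 0.0382  (Walmart)
  w_5 = 0.176377·1.0702 + -0.008340·14.7053 = 0.0661  (Visa)
  w_6 = 0.176377·2.1539 + -0.008340·14.2923 = 0.2607  (Starbucks)
Σw_i=1.0000  μᵀw=0.1360
σ²=wᵀΣw=λ₁·μ_p+λ₂ = 0.176377·0.136 + -0.008340 = 0.015648 ≈ 0.0156


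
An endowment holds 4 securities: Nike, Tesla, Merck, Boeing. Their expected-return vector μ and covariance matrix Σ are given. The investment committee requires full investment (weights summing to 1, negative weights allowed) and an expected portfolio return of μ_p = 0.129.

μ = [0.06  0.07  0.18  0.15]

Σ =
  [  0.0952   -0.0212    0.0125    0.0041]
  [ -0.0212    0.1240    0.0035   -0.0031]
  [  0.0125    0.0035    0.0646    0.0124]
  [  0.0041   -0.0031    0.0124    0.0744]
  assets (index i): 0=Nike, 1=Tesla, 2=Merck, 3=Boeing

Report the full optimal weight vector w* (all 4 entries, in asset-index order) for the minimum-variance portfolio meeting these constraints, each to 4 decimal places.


0.1812  0.1864  0.3407  0.2917

x=Σ⁻¹μ = [0.3839  0.6040  2.3673  1.6256]
y=Σ⁻¹𝟙 = [10.8165  9.9004  10.6464  11.4829]
a=μᵀx=0.735270  b=𝟙ᵀx=4.980795  c=𝟙ᵀy=42.846097  D=ac−b²=6.695155
λ₁=(c·0.129−b)/D = (42.846097·0.129−4.980795)/6.695155 = 0.081604
λ₂=(a−b·0.129)/D = (0.735270−4.980795·0.129)/6.695155 = 0.013853
w* = 0.081604·x + 0.013853·y:
  w_0 = 0.081604·0.3839 + 0.013853·10.8165 = 0.1812  (Nike)
  w_1 = 0.081604·0.6040 + 0.013853·9.9004 = 0.1864  (Tesla)
  w_2 = 0.081604·2.3673 + 0.013853·10.6464 = 0.3407  (Merck)
  w_3 = 0.081604·1.6256 + 0.013853·11.4829 = 0.2917  (Boeing)
Σw_i=1.0000  μᵀw=0.1290
σ²=wᵀΣw=λ₁·μ_p+λ₂ = 0.081604·0.129 + 0.013853 = 0.024380 ≈ 0.0244


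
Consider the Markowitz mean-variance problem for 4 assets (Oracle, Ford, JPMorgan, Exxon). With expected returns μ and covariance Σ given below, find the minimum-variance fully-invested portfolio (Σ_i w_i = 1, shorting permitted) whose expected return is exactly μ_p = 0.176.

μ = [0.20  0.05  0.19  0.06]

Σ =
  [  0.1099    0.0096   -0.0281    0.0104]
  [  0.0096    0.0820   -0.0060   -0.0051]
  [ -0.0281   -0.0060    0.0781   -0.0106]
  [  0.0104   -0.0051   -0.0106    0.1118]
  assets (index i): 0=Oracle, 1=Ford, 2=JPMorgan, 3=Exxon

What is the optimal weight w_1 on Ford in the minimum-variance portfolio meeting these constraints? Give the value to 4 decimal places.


u=Σ⁻¹μ = [2.6012  0.6023  3.5037  0.6544]
v=Σ⁻¹𝟙 = [11.9904  12.8565  19.4990  10.2644]
a=μᵀu=1.255323  b=𝟙ᵀu=7.361591  c=𝟙ᵀv=54.610352  D=ac−b²=14.360596
λ₁=(c·0.176−b)/D = (54.610352·0.176−7.361591)/14.360596 = 0.156667
λ₂=(a−b·0.176)/D = (1.255323−7.361591·0.176)/14.360596 = -0.002807
w* = 0.156667·u + -0.002807·v:
  w_0 = 0.156667·2.6012 + -0.002807·11.9904 = 0.3739  (Oracle)
  w_1 = 0.156667·0.6023 + -0.002807·12.8565 = 0.0583  (Ford)
  w_2 = 0.156667·3.5037 + -0.002807·19.4990 = 0.4942  (JPMorgan)
  w_3 = 0.156667·0.6544 + -0.002807·10.2644 = 0.0737  (Exxon)
Σw_i=1.0000  μᵀw=0.1760
σ²=wᵀΣw=λ₁·μ_p+λ₂ = 0.156667·0.176 + -0.002807 = 0.024766 ≈ 0.0248

0.0583


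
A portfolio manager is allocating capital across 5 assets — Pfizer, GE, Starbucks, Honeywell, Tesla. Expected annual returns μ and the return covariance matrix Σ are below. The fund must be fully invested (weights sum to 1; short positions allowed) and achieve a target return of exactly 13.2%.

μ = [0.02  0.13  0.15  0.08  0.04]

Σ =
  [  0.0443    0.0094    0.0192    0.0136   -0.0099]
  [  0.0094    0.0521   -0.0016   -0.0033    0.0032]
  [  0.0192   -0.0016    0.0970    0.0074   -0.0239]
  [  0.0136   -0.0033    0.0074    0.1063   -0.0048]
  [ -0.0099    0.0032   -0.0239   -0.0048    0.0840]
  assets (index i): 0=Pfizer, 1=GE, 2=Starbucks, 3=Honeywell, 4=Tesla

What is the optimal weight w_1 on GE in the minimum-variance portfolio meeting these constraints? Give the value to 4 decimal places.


g=Σ⁻¹μ = [-1.0524  2.7480  1.9427  0.8757  0.8503]
h=Σ⁻¹𝟙 = [15.6927  16.1731  10.9862  7.8917  16.7149]
a=μᵀg=0.731666  b=𝟙ᵀg=5.364231  c=𝟙ᵀh=67.458723  D=ac−b²=20.582261
λ₁=(c·0.132−b)/D = (67.458723·0.132−5.364231)/20.582261 = 0.172008
λ₂=(a−b·0.132)/D = (0.731666−5.364231·0.132)/20.582261 = 0.001146
w* = 0.172008·g + 0.001146·h:
  w_0 = 0.172008·-1.0524 + 0.001146·15.6927 = -0.1630  (Pfizer)
  w_1 = 0.172008·2.7480 + 0.001146·16.1731 = 0.4912  (GE)
  w_2 = 0.172008·1.9427 + 0.001146·10.9862 = 0.3468  (Starbucks)
  w_3 = 0.172008·0.8757 + 0.001146·7.8917 = 0.1597  (Honeywell)
  w_4 = 0.172008·0.8503 + 0.001146·16.7149 = 0.1654  (Tesla)
Σw_i=1.0000  μᵀw=0.1320
σ²=wᵀΣw=λ₁·μ_p+λ₂ = 0.172008·0.132 + 0.001146 = 0.023851 ≈ 0.0239

0.4912


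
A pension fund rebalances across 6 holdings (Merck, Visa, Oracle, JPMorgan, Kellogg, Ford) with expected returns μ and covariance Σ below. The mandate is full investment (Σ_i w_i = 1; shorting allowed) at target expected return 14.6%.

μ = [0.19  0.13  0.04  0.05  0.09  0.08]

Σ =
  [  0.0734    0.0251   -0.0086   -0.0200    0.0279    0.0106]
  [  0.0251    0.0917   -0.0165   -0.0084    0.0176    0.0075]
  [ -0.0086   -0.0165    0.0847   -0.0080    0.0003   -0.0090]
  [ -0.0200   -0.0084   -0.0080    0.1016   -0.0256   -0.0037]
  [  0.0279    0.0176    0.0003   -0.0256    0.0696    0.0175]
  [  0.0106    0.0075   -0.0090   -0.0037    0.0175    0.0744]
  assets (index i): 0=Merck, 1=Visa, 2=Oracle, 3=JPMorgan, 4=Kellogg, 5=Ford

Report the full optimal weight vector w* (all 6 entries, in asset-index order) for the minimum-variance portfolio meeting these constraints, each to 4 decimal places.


u=Σ⁻¹μ = [2.5160  0.9200  1.1038  1.2589  0.3230  0.7442]
v=Σ⁻¹𝟙 = [11.4093  9.5393  17.6298  17.4160  10.8719  11.2952]
a=μᵀu=0.793354  b=𝟙ᵀu=6.865961  c=𝟙ᵀv=78.161533  D=ac−b²=14.868339
λ₁=(c·0.146−b)/D = (78.161533·0.146−6.865961)/14.868339 = 0.305725
λ₂=(a−b·0.146)/D = (0.793354−6.865961·0.146)/14.868339 = -0.014062
w* = 0.305725·u + -0.014062·v:
  w_0 = 0.305725·2.5160 + -0.014062·11.4093 = 0.6088  (Merck)
  w_1 = 0.305725·0.9200 + -0.014062·9.5393 = 0.1471  (Visa)
  w_2 = 0.305725·1.1038 + -0.014062·17.6298 = 0.0895  (Oracle)
  w_3 = 0.305725·1.2589 + -0.014062·17.4160 = 0.1400  (JPMorgan)
  w_4 = 0.305725·0.3230 + -0.014062·10.8719 = -0.0541  (Kellogg)
  w_5 = 0.305725·0.7442 + -0.014062·11.2952 = 0.0687  (Ford)
Σw_i=1.0000  μᵀw=0.1460
σ²=wᵀΣw=λ₁·μ_p+λ₂ = 0.305725·0.146 + -0.014062 = 0.030574 ≈ 0.0306

0.6088  0.1471  0.0895  0.1400  -0.0541  0.0687


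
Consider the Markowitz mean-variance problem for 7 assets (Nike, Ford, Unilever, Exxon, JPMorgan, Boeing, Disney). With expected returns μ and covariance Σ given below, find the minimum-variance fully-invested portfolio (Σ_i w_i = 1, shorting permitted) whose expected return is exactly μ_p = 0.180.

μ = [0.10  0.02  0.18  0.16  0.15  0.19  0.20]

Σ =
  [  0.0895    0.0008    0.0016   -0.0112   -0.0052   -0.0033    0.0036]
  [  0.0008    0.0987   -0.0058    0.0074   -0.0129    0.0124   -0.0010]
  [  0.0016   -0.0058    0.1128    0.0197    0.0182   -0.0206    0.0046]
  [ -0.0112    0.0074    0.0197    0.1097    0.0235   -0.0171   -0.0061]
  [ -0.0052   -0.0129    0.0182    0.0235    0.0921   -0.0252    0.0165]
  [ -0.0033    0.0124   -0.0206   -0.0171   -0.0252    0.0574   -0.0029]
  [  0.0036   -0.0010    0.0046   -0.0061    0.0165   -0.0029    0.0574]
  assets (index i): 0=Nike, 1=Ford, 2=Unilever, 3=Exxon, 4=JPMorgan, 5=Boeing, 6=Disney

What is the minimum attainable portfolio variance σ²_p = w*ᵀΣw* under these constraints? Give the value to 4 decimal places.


x=Σ⁻¹μ = [1.5175  -0.2966  1.8264  1.9855  1.7735  5.6499  3.2243]
y=Σ⁻¹𝟙 = [13.5771  7.9603  9.8785  10.7592  13.6097  29.9488  14.6614]
a=μᵀx=2.776612  b=𝟙ᵀx=15.680513  c=𝟙ᵀy=100.394896  D=ac−b²=32.879150
λ₁=(c·0.180−b)/D = (100.394896·0.180−15.680513)/32.879150 = 0.072708
λ₂=(a−b·0.180)/D = (2.776612−15.680513·0.180)/32.879150 = -0.001395
w* = 0.072708·x + -0.001395·y:
  w_0 = 0.072708·1.5175 + -0.001395·13.5771 = 0.0914  (Nike)
  w_1 = 0.072708·-0.2966 + -0.001395·7.9603 = -0.0327  (Ford)
  w_2 = 0.072708·1.8264 + -0.001395·9.8785 = 0.1190  (Unilever)
  w_3 = 0.072708·1.9855 + -0.001395·10.7592 = 0.1294  (Exxon)
  w_4 = 0.072708·1.7735 + -0.001395·13.6097 = 0.1100  (JPMorgan)
  w_5 = 0.072708·5.6499 + -0.001395·29.9488 = 0.3690  (Boeing)
  w_6 = 0.072708·3.2243 + -0.001395·14.6614 = 0.2140  (Disney)
Σw_i=1.0000  μᵀw=0.1800
σ²=wᵀΣw=λ₁·μ_p+λ₂ = 0.072708·0.180 + -0.001395 = 0.011692 ≈ 0.0117

0.0117


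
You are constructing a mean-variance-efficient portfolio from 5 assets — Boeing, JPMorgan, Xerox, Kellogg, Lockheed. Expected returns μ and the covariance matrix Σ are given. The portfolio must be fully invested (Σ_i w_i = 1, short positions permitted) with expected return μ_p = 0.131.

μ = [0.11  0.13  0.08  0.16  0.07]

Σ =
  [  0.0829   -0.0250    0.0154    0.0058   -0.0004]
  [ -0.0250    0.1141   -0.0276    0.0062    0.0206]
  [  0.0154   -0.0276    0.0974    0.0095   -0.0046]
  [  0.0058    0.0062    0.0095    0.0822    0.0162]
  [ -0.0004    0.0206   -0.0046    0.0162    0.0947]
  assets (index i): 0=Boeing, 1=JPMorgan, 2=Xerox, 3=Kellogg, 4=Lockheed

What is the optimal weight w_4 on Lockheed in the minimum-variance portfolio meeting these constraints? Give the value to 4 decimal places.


-0.0291

u=Σ⁻¹μ = [1.5268  1.5684  0.8782  1.5842  0.1761]
v=Σ⁻¹𝟙 = [13.2966  12.7352  11.3724  7.5519  7.1061]
a=μᵀu=0.707900  b=𝟙ᵀu=5.733717  c=𝟙ᵀv=52.062115  D=ac−b²=3.979266
λ₁=(c·0.131−b)/D = (52.062115·0.131−5.733717)/3.979266 = 0.273020
λ₂=(a−b·0.131)/D = (0.707900−5.733717·0.131)/3.979266 = -0.010861
w* = 0.273020·u + -0.010861·v:
  w_0 = 0.273020·1.5268 + -0.010861·13.2966 = 0.2724  (Boeing)
  w_1 = 0.273020·1.5684 + -0.010861·12.7352 = 0.2899  (JPMorgan)
  w_2 = 0.273020·0.8782 + -0.010861·11.3724 = 0.1163  (Xerox)
  w_3 = 0.273020·1.5842 + -0.010861·7.5519 = 0.3505  (Kellogg)
  w_4 = 0.273020·0.1761 + -0.010861·7.1061 = -0.0291  (Lockheed)
Σw_i=1.0000  μᵀw=0.1310
σ²=wᵀΣw=λ₁·μ_p+λ₂ = 0.273020·0.131 + -0.010861 = 0.024905 ≈ 0.0249


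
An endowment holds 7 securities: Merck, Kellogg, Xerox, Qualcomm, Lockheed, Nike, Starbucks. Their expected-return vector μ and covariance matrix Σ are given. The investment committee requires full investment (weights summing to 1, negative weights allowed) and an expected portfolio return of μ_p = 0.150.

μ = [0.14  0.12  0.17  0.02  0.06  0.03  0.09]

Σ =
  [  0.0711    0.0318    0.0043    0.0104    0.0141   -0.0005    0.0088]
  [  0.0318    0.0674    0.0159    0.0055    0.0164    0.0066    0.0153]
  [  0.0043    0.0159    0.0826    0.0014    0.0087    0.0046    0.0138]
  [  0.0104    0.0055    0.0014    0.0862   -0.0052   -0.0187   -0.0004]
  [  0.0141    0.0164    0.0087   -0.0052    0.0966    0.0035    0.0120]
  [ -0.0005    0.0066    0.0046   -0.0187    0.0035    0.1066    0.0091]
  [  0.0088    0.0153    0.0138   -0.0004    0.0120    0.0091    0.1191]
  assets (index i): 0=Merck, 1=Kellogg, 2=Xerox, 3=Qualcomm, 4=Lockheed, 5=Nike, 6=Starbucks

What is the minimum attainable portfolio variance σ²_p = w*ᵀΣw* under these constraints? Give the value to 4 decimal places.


u=Σ⁻¹μ = [1.5753  0.4926  1.8044  0.0216  0.0978  0.1515  0.3455]
v=Σ⁻¹𝟙 = [7.7831  4.1716  8.5106  12.9899  7.4675  10.4161  4.7946]
a=μᵀu=0.628363  b=𝟙ᵀu=4.488861  c=𝟙ᵀv=56.133268  D=ac−b²=15.122181
λ₁=(c·0.150−b)/D = (56.133268·0.150−4.488861)/15.122181 = 0.259958
λ₂=(a−b·0.150)/D = (0.628363−4.488861·0.150)/15.122181 = -0.002974
w* = 0.259958·u + -0.002974·v:
  w_0 = 0.259958·1.5753 + -0.002974·7.7831 = 0.3864  (Merck)
  w_1 = 0.259958·0.4926 + -0.002974·4.1716 = 0.1157  (Kellogg)
  w_2 = 0.259958·1.8044 + -0.002974·8.5106 = 0.4438  (Xerox)
  w_3 = 0.259958·0.0216 + -0.002974·12.9899 = -0.0330  (Qualcomm)
  w_4 = 0.259958·0.0978 + -0.002974·7.4675 = 0.0032  (Lockheed)
  w_5 = 0.259958·0.1515 + -0.002974·10.4161 = 0.0084  (Nike)
  w_6 = 0.259958·0.3455 + -0.002974·4.7946 = 0.0756  (Starbucks)
Σw_i=1.0000  μᵀw=0.1500
σ²=wᵀΣw=λ₁·μ_p+λ₂ = 0.259958·0.150 + -0.002974 = 0.036020 ≈ 0.0360

0.0360
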